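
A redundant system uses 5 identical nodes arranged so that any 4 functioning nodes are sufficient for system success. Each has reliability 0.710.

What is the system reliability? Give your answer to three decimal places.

R = Σ_{i=4}^{5} C(5,i) p^i (1−p)^{5−i} with p = 0.710
C(5,4)·0.710^4·0.290^1 = 0.36847
C(5,5)·0.710^5·0.290^0 = 0.18042
Sum = 0.549

0.549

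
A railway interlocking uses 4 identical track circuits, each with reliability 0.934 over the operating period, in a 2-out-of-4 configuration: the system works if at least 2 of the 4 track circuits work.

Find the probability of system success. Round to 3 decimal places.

R = Σ_{i=2}^{4} C(4,i) p^i (1−p)^{4−i} with p = 0.934
C(4,2)·0.934^2·0.066^2 = 0.02280
C(4,3)·0.934^3·0.066^1 = 0.21510
C(4,4)·0.934^4·0.066^0 = 0.76100
Sum = 0.999

0.999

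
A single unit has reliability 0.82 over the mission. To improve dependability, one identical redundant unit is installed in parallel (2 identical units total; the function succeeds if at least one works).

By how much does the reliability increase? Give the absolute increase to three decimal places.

0.148

R_before = 0.82
R_after = 1 − (1 − 0.82)^2 = 0.968
ΔR = 0.968 − 0.82 = 0.148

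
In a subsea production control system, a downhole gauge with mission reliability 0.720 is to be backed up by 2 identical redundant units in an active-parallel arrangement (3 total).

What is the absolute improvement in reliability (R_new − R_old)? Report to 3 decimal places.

0.258

R_before = 0.720
R_after = 1 − (1 − 0.720)^3 = 0.978
ΔR = 0.978 − 0.720 = 0.258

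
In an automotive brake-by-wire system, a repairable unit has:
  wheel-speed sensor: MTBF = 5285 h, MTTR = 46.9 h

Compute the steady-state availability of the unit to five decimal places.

A(wheel-speed sensor) = MTBF/(MTBF+MTTR) = 5285/(5285+46.9) = 0.99120

0.99120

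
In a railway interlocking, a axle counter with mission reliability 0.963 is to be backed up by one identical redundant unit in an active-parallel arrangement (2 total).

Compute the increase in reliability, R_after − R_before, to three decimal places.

0.036

R_before = 0.963
R_after = 1 − (1 − 0.963)^2 = 0.999
ΔR = 0.999 − 0.963 = 0.036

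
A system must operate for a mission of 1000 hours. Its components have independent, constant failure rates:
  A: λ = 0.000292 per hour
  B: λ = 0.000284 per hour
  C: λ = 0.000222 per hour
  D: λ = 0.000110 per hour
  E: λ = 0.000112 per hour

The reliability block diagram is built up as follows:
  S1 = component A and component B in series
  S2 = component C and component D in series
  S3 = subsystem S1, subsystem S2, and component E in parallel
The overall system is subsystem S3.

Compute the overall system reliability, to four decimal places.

R(A) = exp(−0.000292 × 1000) = 0.746769
R(B) = exp(−0.000284 × 1000) = 0.752767
R(C) = exp(−0.000222 × 1000) = 0.800915
R(D) = exp(−0.000110 × 1000) = 0.895834
R(E) = exp(−0.000112 × 1000) = 0.894044
Series (A and B): 0.746769 × 0.752767 = 0.562143
Series (C and D): 0.800915 × 0.895834 = 0.717487
Parallel ([0.562143], [0.717487], and E): 1 − (1 − 0.562143)(1 − 0.717487)(1 − 0.894044) = 0.9869

0.9869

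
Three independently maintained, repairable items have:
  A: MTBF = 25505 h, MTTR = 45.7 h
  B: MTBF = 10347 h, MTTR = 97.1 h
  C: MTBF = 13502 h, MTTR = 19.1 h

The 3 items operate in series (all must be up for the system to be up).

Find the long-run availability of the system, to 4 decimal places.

0.9875

A(A) = MTBF/(MTBF+MTTR) = 25505/(25505+45.7) = 0.998211
A(B) = MTBF/(MTBF+MTTR) = 10347/(10347+97.1) = 0.990703
A(C) = MTBF/(MTBF+MTTR) = 13502/(13502+19.1) = 0.998587
Series availability: 0.998211 × 0.990703 × 0.998587 = 0.9875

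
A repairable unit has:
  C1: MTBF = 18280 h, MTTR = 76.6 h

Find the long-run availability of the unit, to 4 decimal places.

0.9958

A(C1) = MTBF/(MTBF+MTTR) = 18280/(18280+76.6) = 0.9958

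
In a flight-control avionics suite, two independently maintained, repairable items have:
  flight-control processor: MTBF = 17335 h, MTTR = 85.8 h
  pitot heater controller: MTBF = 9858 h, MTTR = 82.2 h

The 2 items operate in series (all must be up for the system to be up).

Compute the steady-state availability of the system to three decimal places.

0.987

A(flight-control processor) = MTBF/(MTBF+MTTR) = 17335/(17335+85.8) = 0.995075
A(pitot heater controller) = MTBF/(MTBF+MTTR) = 9858/(9858+82.2) = 0.991731
Series availability: 0.995075 × 0.991731 = 0.987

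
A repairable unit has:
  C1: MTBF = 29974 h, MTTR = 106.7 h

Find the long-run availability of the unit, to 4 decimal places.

0.9965

A(C1) = MTBF/(MTBF+MTTR) = 29974/(29974+106.7) = 0.9965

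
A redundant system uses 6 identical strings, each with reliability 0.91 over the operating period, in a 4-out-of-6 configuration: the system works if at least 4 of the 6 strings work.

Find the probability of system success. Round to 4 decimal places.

R = Σ_{i=4}^{6} C(6,i) p^i (1−p)^{6−i} with p = 0.91
C(6,4)·0.91^4·0.09^2 = 0.083319
C(6,5)·0.91^5·0.09^1 = 0.336977
C(6,6)·0.91^6·0.09^0 = 0.567869
Sum = 0.9882

0.9882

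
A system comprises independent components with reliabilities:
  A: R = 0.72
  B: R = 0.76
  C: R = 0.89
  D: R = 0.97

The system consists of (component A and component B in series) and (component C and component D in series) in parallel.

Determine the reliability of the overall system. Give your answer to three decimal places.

Series (A and B): 0.72000 × 0.76000 = 0.54720
Series (C and D): 0.89000 × 0.97000 = 0.86330
Parallel ([0.54720] and [0.86330]): 1 − (1 − 0.54720)(1 − 0.86330) = 0.938

0.938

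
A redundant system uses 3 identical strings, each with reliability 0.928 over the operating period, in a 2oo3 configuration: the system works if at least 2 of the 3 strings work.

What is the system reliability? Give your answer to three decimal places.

0.985

R = Σ_{i=2}^{3} C(3,i) p^i (1−p)^{3−i} with p = 0.928
C(3,2)·0.928^2·0.072^1 = 0.18602
C(3,3)·0.928^3·0.072^0 = 0.79918
Sum = 0.985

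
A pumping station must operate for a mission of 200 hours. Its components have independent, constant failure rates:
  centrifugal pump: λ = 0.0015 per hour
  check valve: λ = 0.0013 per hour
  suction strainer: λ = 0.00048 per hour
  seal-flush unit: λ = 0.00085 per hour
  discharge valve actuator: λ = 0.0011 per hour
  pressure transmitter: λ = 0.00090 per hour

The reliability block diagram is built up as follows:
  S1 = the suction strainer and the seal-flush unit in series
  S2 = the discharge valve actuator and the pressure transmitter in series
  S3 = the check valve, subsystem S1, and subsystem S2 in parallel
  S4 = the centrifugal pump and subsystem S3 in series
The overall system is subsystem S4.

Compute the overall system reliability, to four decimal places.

0.7278

R(centrifugal pump) = exp(−0.0015 × 200) = 0.740818
R(check valve) = exp(−0.0013 × 200) = 0.771052
R(suction strainer) = exp(−0.00048 × 200) = 0.908464
R(seal-flush unit) = exp(−0.00085 × 200) = 0.843665
R(discharge valve actuator) = exp(−0.0011 × 200) = 0.802519
R(pressure transmitter) = exp(−0.00090 × 200) = 0.835270
Series (suction strainer and seal-flush unit): 0.908464 × 0.843665 = 0.766439
Series (discharge valve actuator and pressure transmitter): 0.802519 × 0.835270 = 0.670320
Parallel (check valve, [0.766439], and [0.670320]): 1 − (1 − 0.771052)(1 − 0.766439)(1 − 0.670320) = 0.982371
Series (centrifugal pump and [0.982371]): 0.740818 × 0.982371 = 0.7278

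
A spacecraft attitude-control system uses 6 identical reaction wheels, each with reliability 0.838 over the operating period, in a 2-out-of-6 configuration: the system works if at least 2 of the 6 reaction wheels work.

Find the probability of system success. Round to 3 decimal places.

0.999

R = Σ_{i=2}^{6} C(6,i) p^i (1−p)^{6−i} with p = 0.838
C(6,2)·0.838^2·0.162^4 = 0.00726
C(6,3)·0.838^3·0.162^3 = 0.05004
C(6,4)·0.838^4·0.162^2 = 0.19413
C(6,5)·0.838^5·0.162^1 = 0.40169
C(6,6)·0.838^6·0.162^0 = 0.34631
Sum = 0.999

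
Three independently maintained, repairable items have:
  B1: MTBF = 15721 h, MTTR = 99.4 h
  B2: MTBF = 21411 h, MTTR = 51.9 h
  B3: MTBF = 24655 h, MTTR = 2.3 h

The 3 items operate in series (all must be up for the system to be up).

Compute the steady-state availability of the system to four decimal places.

0.9912

A(B1) = MTBF/(MTBF+MTTR) = 15721/(15721+99.4) = 0.993717
A(B2) = MTBF/(MTBF+MTTR) = 21411/(21411+51.9) = 0.997582
A(B3) = MTBF/(MTBF+MTTR) = 24655/(24655+2.3) = 0.999907
Series availability: 0.993717 × 0.997582 × 0.999907 = 0.9912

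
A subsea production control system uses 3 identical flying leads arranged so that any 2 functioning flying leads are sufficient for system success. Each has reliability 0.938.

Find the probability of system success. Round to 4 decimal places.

0.9889

R = Σ_{i=2}^{3} C(3,i) p^i (1−p)^{3−i} with p = 0.938
C(3,2)·0.938^2·0.062^1 = 0.163651
C(3,3)·0.938^3·0.062^0 = 0.825294
Sum = 0.9889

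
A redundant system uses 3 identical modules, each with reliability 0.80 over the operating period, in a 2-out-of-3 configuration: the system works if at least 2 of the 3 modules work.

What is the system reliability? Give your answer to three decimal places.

0.896

R = Σ_{i=2}^{3} C(3,i) p^i (1−p)^{3−i} with p = 0.80
C(3,2)·0.80^2·0.20^1 = 0.38400
C(3,3)·0.80^3·0.20^0 = 0.51200
Sum = 0.896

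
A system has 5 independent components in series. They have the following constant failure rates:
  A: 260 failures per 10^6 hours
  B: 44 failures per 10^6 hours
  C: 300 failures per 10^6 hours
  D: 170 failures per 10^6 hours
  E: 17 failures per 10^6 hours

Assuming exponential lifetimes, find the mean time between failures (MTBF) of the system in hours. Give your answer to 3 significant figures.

1260

Series of exponential components: λ_sys = Σ λ_i
λ_sys = 0.00026 + 0.000044 + 0.00030 + 0.00017 + 0.000017 = 7.9100e-04 /h
MTBF = 1 / λ_sys = 1260 h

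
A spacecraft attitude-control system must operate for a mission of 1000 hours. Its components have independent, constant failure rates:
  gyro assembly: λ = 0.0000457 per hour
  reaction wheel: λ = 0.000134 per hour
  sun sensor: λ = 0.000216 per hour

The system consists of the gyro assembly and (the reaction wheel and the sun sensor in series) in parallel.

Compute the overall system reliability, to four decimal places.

R(gyro assembly) = exp(−0.0000457 × 1000) = 0.955329
R(reaction wheel) = exp(−0.000134 × 1000) = 0.874590
R(sun sensor) = exp(−0.000216 × 1000) = 0.805735
Series (reaction wheel and sun sensor): 0.874590 × 0.805735 = 0.704688
Parallel (gyro assembly and [0.704688]): 1 − (1 − 0.955329)(1 − 0.704688) = 0.9868

0.9868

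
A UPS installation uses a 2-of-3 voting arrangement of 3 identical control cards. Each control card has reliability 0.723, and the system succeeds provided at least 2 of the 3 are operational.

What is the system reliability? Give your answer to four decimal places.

R = Σ_{i=2}^{3} C(3,i) p^i (1−p)^{3−i} with p = 0.723
C(3,2)·0.723^2·0.277^1 = 0.434388
C(3,3)·0.723^3·0.277^0 = 0.377933
Sum = 0.8123

0.8123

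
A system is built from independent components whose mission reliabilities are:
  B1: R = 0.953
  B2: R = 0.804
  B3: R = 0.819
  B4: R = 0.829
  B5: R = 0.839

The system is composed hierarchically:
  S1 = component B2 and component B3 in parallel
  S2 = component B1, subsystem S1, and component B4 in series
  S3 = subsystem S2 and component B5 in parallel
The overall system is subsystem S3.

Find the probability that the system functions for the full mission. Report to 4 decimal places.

0.9617

Parallel (B2 and B3): 1 − (1 − 0.804000)(1 − 0.819000) = 0.964524
Series (B1, [0.964524], and B4): 0.953000 × 0.964524 × 0.829000 = 0.762010
Parallel ([0.762010] and B5): 1 − (1 − 0.762010)(1 − 0.839000) = 0.9617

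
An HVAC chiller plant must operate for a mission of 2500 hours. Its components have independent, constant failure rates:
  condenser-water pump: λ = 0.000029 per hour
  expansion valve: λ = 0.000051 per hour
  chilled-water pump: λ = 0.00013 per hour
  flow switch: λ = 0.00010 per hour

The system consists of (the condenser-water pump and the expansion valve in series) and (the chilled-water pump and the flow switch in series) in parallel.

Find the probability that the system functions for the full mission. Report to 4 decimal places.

0.9207

R(condenser-water pump) = exp(−0.000029 × 2500) = 0.930066
R(expansion valve) = exp(−0.000051 × 2500) = 0.880293
R(chilled-water pump) = exp(−0.00013 × 2500) = 0.722527
R(flow switch) = exp(−0.00010 × 2500) = 0.778801
Series (condenser-water pump and expansion valve): 0.930066 × 0.880293 = 0.818731
Series (chilled-water pump and flow switch): 0.722527 × 0.778801 = 0.562705
Parallel ([0.818731] and [0.562705]): 1 − (1 − 0.818731)(1 − 0.562705) = 0.9207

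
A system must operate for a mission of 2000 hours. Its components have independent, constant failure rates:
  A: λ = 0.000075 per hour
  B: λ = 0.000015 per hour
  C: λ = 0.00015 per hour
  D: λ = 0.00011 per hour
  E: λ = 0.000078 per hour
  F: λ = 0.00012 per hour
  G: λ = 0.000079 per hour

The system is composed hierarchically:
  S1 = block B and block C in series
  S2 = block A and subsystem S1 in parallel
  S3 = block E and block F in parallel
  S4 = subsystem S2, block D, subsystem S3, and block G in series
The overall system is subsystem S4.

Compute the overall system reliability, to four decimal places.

0.6381

R(A) = exp(−0.000075 × 2000) = 0.860708
R(B) = exp(−0.000015 × 2000) = 0.970446
R(C) = exp(−0.00015 × 2000) = 0.740818
R(D) = exp(−0.00011 × 2000) = 0.802519
R(E) = exp(−0.000078 × 2000) = 0.855559
R(F) = exp(−0.00012 × 2000) = 0.786628
R(G) = exp(−0.000079 × 2000) = 0.853850
Series (B and C): 0.970446 × 0.740818 = 0.718924
Parallel (A and [0.718924]): 1 − (1 − 0.860708)(1 − 0.718924) = 0.960848
Parallel (E and F): 1 − (1 − 0.855559)(1 − 0.786628) = 0.969180
Series ([0.960848], D, [0.969180], and G): 0.960848 × 0.802519 × 0.969180 × 0.853850 = 0.6381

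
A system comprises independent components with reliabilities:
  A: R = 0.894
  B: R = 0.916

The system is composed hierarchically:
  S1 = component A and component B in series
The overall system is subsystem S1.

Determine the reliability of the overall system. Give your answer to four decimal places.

0.8189

Series (A and B): 0.894000 × 0.916000 = 0.8189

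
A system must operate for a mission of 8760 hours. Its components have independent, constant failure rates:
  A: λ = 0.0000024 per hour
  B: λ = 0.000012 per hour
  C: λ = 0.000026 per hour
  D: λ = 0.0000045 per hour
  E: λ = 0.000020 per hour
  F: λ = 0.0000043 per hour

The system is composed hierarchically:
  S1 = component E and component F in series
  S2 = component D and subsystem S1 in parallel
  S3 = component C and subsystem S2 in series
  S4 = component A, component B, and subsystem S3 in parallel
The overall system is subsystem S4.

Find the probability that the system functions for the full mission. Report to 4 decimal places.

0.9996

R(A) = exp(−0.0000024 × 8760) = 0.979195
R(B) = exp(−0.000012 × 8760) = 0.900216
R(C) = exp(−0.000026 × 8760) = 0.796315
R(D) = exp(−0.0000045 × 8760) = 0.961347
R(E) = exp(−0.000020 × 8760) = 0.839289
R(F) = exp(−0.0000043 × 8760) = 0.963033
Series (E and F): 0.839289 × 0.963033 = 0.808263
Parallel (D and [0.808263]): 1 − (1 − 0.961347)(1 − 0.808263) = 0.992589
Series (C and [0.992589]): 0.796315 × 0.992589 = 0.790414
Parallel (A, B, and [0.790414]): 1 − (1 − 0.979195)(1 − 0.900216)(1 − 0.790414) = 0.9996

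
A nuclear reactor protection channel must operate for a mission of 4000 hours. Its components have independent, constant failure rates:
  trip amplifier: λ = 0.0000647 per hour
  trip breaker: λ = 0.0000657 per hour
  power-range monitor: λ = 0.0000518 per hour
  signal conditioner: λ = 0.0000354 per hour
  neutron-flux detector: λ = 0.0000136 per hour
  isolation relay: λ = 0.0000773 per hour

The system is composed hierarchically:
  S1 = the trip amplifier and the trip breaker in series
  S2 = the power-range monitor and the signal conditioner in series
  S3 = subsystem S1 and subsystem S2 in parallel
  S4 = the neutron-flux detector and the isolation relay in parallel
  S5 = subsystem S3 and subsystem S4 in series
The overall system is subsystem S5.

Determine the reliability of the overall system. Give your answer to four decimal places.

0.8679

R(trip amplifier) = exp(−0.0000647 × 4000) = 0.771977
R(trip breaker) = exp(−0.0000657 × 4000) = 0.768896
R(power-range monitor) = exp(−0.0000518 × 4000) = 0.812857
R(signal conditioner) = exp(−0.0000354 × 4000) = 0.867968
R(neutron-flux detector) = exp(−0.0000136 × 4000) = 0.947053
R(isolation relay) = exp(−0.0000773 × 4000) = 0.734034
Series (trip amplifier and trip breaker): 0.771977 × 0.768896 = 0.593570
Series (power-range monitor and signal conditioner): 0.812857 × 0.867968 = 0.705534
Parallel ([0.593570] and [0.705534]): 1 − (1 − 0.593570)(1 − 0.705534) = 0.880320
Parallel (neutron-flux detector and isolation relay): 1 − (1 − 0.947053)(1 − 0.734034) = 0.985918
Series ([0.880320] and [0.985918]): 0.880320 × 0.985918 = 0.8679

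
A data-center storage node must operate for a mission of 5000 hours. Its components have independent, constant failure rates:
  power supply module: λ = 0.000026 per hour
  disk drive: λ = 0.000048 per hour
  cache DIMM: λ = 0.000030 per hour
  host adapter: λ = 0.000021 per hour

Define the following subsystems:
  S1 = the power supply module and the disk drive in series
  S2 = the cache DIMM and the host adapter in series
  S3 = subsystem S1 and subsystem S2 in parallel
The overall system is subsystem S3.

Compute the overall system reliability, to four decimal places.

R(power supply module) = exp(−0.000026 × 5000) = 0.878095
R(disk drive) = exp(−0.000048 × 5000) = 0.786628
R(cache DIMM) = exp(−0.000030 × 5000) = 0.860708
R(host adapter) = exp(−0.000021 × 5000) = 0.900325
Series (power supply module and disk drive): 0.878095 × 0.786628 = 0.690734
Series (cache DIMM and host adapter): 0.860708 × 0.900325 = 0.774917
Parallel ([0.690734] and [0.774917]): 1 − (1 − 0.690734)(1 − 0.774917) = 0.9304

0.9304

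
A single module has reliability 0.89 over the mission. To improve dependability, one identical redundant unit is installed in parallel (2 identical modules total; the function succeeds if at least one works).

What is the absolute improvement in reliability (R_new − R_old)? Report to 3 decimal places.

0.098

R_before = 0.89
R_after = 1 − (1 − 0.89)^2 = 0.988
ΔR = 0.988 − 0.89 = 0.098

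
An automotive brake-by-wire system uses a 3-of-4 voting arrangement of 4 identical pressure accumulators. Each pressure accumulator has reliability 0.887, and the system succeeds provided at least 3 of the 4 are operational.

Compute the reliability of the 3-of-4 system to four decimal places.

R = Σ_{i=3}^{4} C(4,i) p^i (1−p)^{4−i} with p = 0.887
C(4,3)·0.887^3·0.113^1 = 0.315435
C(4,4)·0.887^4·0.113^0 = 0.619005
Sum = 0.9344

0.9344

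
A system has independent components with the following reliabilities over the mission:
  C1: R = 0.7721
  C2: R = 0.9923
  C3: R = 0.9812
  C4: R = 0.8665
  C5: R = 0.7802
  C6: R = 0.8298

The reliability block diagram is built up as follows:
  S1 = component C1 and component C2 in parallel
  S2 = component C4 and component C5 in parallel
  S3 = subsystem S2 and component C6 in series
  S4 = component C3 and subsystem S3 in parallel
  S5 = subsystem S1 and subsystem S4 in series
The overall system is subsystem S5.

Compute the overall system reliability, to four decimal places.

0.9946

Parallel (C1 and C2): 1 − (1 − 0.772100)(1 − 0.992300) = 0.998245
Parallel (C4 and C5): 1 − (1 − 0.866500)(1 − 0.780200) = 0.970657
Series ([0.970657] and C6): 0.970657 × 0.829800 = 0.805451
Parallel (C3 and [0.805451]): 1 − (1 − 0.981200)(1 − 0.805451) = 0.996342
Series ([0.998245] and [0.996342]): 0.998245 × 0.996342 = 0.9946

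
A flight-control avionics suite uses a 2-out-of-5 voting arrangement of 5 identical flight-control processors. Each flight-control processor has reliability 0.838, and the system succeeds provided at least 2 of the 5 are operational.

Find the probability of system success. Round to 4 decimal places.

R = Σ_{i=2}^{5} C(5,i) p^i (1−p)^{5−i} with p = 0.838
C(5,2)·0.838^2·0.162^3 = 0.029856
C(5,3)·0.838^3·0.162^2 = 0.154441
C(5,4)·0.838^4·0.162^1 = 0.399449
C(5,5)·0.838^5·0.162^0 = 0.413257
Sum = 0.9970

0.9970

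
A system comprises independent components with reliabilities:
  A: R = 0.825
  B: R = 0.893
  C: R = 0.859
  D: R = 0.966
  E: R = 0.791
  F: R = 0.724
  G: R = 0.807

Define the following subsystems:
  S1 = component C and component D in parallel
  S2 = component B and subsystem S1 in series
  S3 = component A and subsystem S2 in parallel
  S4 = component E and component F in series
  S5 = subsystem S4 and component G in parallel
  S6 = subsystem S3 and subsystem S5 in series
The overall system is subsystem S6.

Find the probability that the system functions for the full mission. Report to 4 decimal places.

0.8997

Parallel (C and D): 1 − (1 − 0.859000)(1 − 0.966000) = 0.995206
Series (B and [0.995206]): 0.893000 × 0.995206 = 0.888719
Parallel (A and [0.888719]): 1 − (1 − 0.825000)(1 − 0.888719) = 0.980526
Series (E and F): 0.791000 × 0.724000 = 0.572684
Parallel ([0.572684] and G): 1 − (1 − 0.572684)(1 − 0.807000) = 0.917528
Series ([0.980526] and [0.917528]): 0.980526 × 0.917528 = 0.8997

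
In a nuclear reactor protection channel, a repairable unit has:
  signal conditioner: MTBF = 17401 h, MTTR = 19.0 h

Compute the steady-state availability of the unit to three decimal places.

A(signal conditioner) = MTBF/(MTBF+MTTR) = 17401/(17401+19.0) = 0.999

0.999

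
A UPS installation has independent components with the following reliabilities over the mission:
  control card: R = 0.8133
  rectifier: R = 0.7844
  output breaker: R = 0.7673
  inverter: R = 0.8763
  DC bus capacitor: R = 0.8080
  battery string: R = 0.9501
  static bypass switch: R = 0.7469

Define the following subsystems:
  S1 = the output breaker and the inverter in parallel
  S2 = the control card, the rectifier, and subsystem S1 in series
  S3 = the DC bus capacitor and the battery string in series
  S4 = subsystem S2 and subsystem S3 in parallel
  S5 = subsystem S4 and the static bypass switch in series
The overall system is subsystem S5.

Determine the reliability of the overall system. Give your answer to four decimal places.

0.6809

Parallel (output breaker and inverter): 1 − (1 − 0.767300)(1 − 0.876300) = 0.971215
Series (control card, rectifier, and [0.971215]): 0.813300 × 0.784400 × 0.971215 = 0.619589
Series (DC bus capacitor and battery string): 0.808000 × 0.950100 = 0.767681
Parallel ([0.619589] and [0.767681]): 1 − (1 − 0.619589)(1 − 0.767681) = 0.911623
Series ([0.911623] and static bypass switch): 0.911623 × 0.746900 = 0.6809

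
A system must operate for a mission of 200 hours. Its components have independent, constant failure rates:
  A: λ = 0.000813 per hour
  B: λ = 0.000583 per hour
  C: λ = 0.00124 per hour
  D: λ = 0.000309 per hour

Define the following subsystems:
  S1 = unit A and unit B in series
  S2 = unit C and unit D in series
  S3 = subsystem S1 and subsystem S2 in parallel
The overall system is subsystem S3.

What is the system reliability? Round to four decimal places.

0.9351

R(A) = exp(−0.000813 × 200) = 0.849931
R(B) = exp(−0.000583 × 200) = 0.889941
R(C) = exp(−0.00124 × 200) = 0.780360
R(D) = exp(−0.000309 × 200) = 0.940071
Series (A and B): 0.849931 × 0.889941 = 0.756388
Series (C and D): 0.780360 × 0.940071 = 0.733594
Parallel ([0.756388] and [0.733594]): 1 − (1 − 0.756388)(1 − 0.733594) = 0.9351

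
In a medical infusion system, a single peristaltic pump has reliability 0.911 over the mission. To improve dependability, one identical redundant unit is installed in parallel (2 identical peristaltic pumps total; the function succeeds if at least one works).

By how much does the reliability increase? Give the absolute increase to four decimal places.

0.0811

R_before = 0.911
R_after = 1 − (1 − 0.911)^2 = 0.9921
ΔR = 0.9921 − 0.911 = 0.0811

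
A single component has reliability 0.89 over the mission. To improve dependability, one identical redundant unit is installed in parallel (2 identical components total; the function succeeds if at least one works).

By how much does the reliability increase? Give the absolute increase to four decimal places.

0.0979

R_before = 0.89
R_after = 1 − (1 − 0.89)^2 = 0.9879
ΔR = 0.9879 − 0.89 = 0.0979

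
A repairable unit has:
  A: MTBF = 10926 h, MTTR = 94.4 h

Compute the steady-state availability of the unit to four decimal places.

0.9914

A(A) = MTBF/(MTBF+MTTR) = 10926/(10926+94.4) = 0.9914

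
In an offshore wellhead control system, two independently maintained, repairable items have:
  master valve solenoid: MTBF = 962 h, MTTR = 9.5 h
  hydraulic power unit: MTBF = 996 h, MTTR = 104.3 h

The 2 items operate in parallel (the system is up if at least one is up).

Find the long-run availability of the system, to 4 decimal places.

A(master valve solenoid) = MTBF/(MTBF+MTTR) = 962/(962+9.5) = 0.990221
A(hydraulic power unit) = MTBF/(MTBF+MTTR) = 996/(996+104.3) = 0.905208
Parallel availability: 1 − (1 − 0.990221)(1 − 0.905208) = 0.9991

0.9991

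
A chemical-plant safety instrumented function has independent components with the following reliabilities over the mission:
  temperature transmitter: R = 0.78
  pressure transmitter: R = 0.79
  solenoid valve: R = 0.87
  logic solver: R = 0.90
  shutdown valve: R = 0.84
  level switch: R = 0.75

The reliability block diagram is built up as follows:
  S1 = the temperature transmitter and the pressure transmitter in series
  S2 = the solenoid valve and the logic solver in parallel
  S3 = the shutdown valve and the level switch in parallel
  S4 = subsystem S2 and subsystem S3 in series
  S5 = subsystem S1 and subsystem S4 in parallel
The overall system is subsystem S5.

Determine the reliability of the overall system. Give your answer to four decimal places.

Series (temperature transmitter and pressure transmitter): 0.780000 × 0.790000 = 0.616200
Parallel (solenoid valve and logic solver): 1 − (1 − 0.870000)(1 − 0.900000) = 0.987000
Parallel (shutdown valve and level switch): 1 − (1 − 0.840000)(1 − 0.750000) = 0.960000
Series ([0.987000] and [0.960000]): 0.987000 × 0.960000 = 0.947520
Parallel ([0.616200] and [0.947520]): 1 − (1 − 0.616200)(1 − 0.947520) = 0.9799

0.9799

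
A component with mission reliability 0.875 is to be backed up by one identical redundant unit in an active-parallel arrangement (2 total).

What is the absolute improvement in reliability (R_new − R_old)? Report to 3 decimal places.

R_before = 0.875
R_after = 1 − (1 − 0.875)^2 = 0.984
ΔR = 0.984 − 0.875 = 0.109

0.109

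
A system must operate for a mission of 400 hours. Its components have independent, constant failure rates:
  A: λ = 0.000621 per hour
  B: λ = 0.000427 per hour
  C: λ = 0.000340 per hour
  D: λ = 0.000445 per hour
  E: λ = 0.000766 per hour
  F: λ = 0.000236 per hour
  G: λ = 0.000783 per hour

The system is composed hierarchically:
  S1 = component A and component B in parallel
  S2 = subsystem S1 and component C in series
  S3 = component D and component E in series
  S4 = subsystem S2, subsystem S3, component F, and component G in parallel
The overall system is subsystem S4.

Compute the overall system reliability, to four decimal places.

0.9985

R(A) = exp(−0.000621 × 400) = 0.780048
R(B) = exp(−0.000427 × 400) = 0.842990
R(C) = exp(−0.000340 × 400) = 0.872843
R(D) = exp(−0.000445 × 400) = 0.836942
R(E) = exp(−0.000766 × 400) = 0.736092
R(F) = exp(−0.000236 × 400) = 0.909919
R(G) = exp(−0.000783 × 400) = 0.731104
Parallel (A and B): 1 − (1 − 0.780048)(1 − 0.842990) = 0.965465
Series ([0.965465] and C): 0.965465 × 0.872843 = 0.842699
Series (D and E): 0.836942 × 0.736092 = 0.616066
Parallel ([0.842699], [0.616066], F, and G): 1 − (1 − 0.842699)(1 − 0.616066)(1 − 0.909919)(1 − 0.731104) = 0.9985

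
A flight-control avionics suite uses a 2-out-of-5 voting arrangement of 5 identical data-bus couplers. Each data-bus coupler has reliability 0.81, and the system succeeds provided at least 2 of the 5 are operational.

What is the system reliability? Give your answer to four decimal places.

0.9945

R = Σ_{i=2}^{5} C(5,i) p^i (1−p)^{5−i} with p = 0.81
C(5,2)·0.81^2·0.19^3 = 0.045002
C(5,3)·0.81^3·0.19^2 = 0.191850
C(5,4)·0.81^4·0.19^1 = 0.408944
C(5,5)·0.81^5·0.19^0 = 0.348678
Sum = 0.9945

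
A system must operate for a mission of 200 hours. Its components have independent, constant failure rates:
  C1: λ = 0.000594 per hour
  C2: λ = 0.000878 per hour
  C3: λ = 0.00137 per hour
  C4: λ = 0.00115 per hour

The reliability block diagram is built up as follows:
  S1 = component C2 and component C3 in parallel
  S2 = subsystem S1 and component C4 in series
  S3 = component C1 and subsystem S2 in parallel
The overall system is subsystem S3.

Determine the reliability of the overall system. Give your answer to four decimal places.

0.9735

R(C1) = exp(−0.000594 × 200) = 0.887985
R(C2) = exp(−0.000878 × 200) = 0.838953
R(C3) = exp(−0.00137 × 200) = 0.760332
R(C4) = exp(−0.00115 × 200) = 0.794534
Parallel (C2 and C3): 1 − (1 − 0.838953)(1 − 0.760332) = 0.961402
Series ([0.961402] and C4): 0.961402 × 0.794534 = 0.763867
Parallel (C1 and [0.763867]): 1 − (1 − 0.887985)(1 − 0.763867) = 0.9735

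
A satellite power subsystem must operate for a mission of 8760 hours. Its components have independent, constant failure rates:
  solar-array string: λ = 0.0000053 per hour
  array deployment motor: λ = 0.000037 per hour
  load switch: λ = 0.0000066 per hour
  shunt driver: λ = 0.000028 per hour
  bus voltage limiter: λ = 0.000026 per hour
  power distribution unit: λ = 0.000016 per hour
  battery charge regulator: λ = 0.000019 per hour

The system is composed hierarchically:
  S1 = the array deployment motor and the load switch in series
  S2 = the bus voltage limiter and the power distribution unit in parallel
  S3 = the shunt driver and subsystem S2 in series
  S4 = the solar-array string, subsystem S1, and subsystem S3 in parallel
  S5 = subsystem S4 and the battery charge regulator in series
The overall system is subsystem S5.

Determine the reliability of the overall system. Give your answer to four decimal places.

R(solar-array string) = exp(−0.0000053 × 8760) = 0.954633
R(array deployment motor) = exp(−0.000037 × 8760) = 0.723163
R(load switch) = exp(−0.0000066 × 8760) = 0.943824
R(shunt driver) = exp(−0.000028 × 8760) = 0.782485
R(bus voltage limiter) = exp(−0.000026 × 8760) = 0.796315
R(power distribution unit) = exp(−0.000016 × 8760) = 0.869219
R(battery charge regulator) = exp(−0.000019 × 8760) = 0.846674
Series (array deployment motor and load switch): 0.723163 × 0.943824 = 0.682539
Parallel (bus voltage limiter and power distribution unit): 1 − (1 − 0.796315)(1 − 0.869219) = 0.973362
Series (shunt driver and [0.973362]): 0.782485 × 0.973362 = 0.761641
Parallel (solar-array string, [0.682539], and [0.761641]): 1 − (1 − 0.954633)(1 − 0.682539)(1 − 0.761641) = 0.996567
Series ([0.996567] and battery charge regulator): 0.996567 × 0.846674 = 0.8438

0.8438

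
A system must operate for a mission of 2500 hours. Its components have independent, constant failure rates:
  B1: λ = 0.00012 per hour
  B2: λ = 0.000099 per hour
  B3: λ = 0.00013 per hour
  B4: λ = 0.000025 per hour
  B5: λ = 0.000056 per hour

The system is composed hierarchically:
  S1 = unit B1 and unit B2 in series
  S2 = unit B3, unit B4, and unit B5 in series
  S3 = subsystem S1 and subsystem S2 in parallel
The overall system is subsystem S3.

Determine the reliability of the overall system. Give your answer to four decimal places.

R(B1) = exp(−0.00012 × 2500) = 0.740818
R(B2) = exp(−0.000099 × 2500) = 0.780750
R(B3) = exp(−0.00013 × 2500) = 0.722527
R(B4) = exp(−0.000025 × 2500) = 0.939413
R(B5) = exp(−0.000056 × 2500) = 0.869358
Series (B1 and B2): 0.740818 × 0.780750 = 0.578394
Series (B3, B4, and B5): 0.722527 × 0.939413 × 0.869358 = 0.590078
Parallel ([0.578394] and [0.590078]): 1 − (1 − 0.578394)(1 − 0.590078) = 0.8272

0.8272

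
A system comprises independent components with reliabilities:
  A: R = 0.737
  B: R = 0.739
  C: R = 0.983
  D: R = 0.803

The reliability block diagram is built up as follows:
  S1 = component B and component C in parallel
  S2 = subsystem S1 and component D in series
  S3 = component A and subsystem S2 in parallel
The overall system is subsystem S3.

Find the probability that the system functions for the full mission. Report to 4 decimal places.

Parallel (B and C): 1 − (1 − 0.739000)(1 − 0.983000) = 0.995563
Series ([0.995563] and D): 0.995563 × 0.803000 = 0.799437
Parallel (A and [0.799437]): 1 − (1 − 0.737000)(1 − 0.799437) = 0.9473

0.9473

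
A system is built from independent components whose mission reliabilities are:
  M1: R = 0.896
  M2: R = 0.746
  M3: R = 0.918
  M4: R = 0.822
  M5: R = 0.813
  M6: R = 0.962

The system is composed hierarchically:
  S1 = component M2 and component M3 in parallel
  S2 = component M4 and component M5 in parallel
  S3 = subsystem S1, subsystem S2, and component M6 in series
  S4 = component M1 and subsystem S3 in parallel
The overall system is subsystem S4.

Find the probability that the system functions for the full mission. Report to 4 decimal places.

0.9907

Parallel (M2 and M3): 1 − (1 − 0.746000)(1 − 0.918000) = 0.979172
Parallel (M4 and M5): 1 − (1 − 0.822000)(1 − 0.813000) = 0.966714
Series ([0.979172], [0.966714], and M6): 0.979172 × 0.966714 × 0.962000 = 0.910609
Parallel (M1 and [0.910609]): 1 − (1 − 0.896000)(1 − 0.910609) = 0.9907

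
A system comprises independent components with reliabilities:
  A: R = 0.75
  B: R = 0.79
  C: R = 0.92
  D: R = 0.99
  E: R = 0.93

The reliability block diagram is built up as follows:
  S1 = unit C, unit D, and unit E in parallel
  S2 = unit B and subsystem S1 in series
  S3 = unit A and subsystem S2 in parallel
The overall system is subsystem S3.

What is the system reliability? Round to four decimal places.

Parallel (C, D, and E): 1 − (1 − 0.920000)(1 − 0.990000)(1 − 0.930000) = 0.999944
Series (B and [0.999944]): 0.790000 × 0.999944 = 0.789956
Parallel (A and [0.789956]): 1 − (1 − 0.750000)(1 − 0.789956) = 0.9475

0.9475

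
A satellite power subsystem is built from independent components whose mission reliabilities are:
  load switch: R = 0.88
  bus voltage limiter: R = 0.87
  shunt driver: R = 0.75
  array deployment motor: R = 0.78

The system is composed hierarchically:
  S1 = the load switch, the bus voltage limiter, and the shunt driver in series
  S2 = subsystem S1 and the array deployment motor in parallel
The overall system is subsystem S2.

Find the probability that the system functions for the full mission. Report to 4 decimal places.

Series (load switch, bus voltage limiter, and shunt driver): 0.880000 × 0.870000 × 0.750000 = 0.574200
Parallel ([0.574200] and array deployment motor): 1 − (1 − 0.574200)(1 − 0.780000) = 0.9063

0.9063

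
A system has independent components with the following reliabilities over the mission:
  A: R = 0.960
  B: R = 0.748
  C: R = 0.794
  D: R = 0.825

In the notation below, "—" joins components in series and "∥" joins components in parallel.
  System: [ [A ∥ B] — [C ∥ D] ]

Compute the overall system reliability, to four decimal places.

0.9542

Parallel (A and B): 1 − (1 − 0.960000)(1 − 0.748000) = 0.989920
Parallel (C and D): 1 − (1 − 0.794000)(1 − 0.825000) = 0.963950
Series ([0.989920] and [0.963950]): 0.989920 × 0.963950 = 0.9542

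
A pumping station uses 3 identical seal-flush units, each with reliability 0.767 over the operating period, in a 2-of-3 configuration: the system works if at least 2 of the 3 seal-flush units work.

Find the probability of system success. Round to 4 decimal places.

0.8624

R = Σ_{i=2}^{3} C(3,i) p^i (1−p)^{3−i} with p = 0.767
C(3,2)·0.767^2·0.233^1 = 0.411214
C(3,3)·0.767^3·0.233^0 = 0.451218
Sum = 0.8624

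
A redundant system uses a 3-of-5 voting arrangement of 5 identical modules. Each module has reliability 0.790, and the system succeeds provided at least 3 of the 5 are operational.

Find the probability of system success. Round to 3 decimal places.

0.934

R = Σ_{i=3}^{5} C(5,i) p^i (1−p)^{5−i} with p = 0.790
C(5,3)·0.790^3·0.210^2 = 0.21743
C(5,4)·0.790^4·0.210^1 = 0.40898
C(5,5)·0.790^5·0.210^0 = 0.30771
Sum = 0.934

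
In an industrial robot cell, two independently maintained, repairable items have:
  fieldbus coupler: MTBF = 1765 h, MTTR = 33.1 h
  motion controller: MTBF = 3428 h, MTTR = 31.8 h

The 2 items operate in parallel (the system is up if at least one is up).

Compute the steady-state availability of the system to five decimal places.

0.99983

A(fieldbus coupler) = MTBF/(MTBF+MTTR) = 1765/(1765+33.1) = 0.981592
A(motion controller) = MTBF/(MTBF+MTTR) = 3428/(3428+31.8) = 0.990809
Parallel availability: 1 − (1 − 0.981592)(1 − 0.990809) = 0.99983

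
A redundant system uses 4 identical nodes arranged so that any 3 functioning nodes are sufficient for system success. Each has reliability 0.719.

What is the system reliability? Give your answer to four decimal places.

0.6850

R = Σ_{i=3}^{4} C(4,i) p^i (1−p)^{4−i} with p = 0.719
C(4,3)·0.719^3·0.281^1 = 0.417785
C(4,4)·0.719^4·0.281^0 = 0.267249
Sum = 0.6850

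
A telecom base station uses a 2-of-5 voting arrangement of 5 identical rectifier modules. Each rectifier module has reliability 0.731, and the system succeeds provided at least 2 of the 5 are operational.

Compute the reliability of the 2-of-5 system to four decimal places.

0.9795

R = Σ_{i=2}^{5} C(5,i) p^i (1−p)^{5−i} with p = 0.731
C(5,2)·0.731^2·0.269^3 = 0.104014
C(5,3)·0.731^3·0.269^2 = 0.282655
C(5,4)·0.731^4·0.269^1 = 0.384054
C(5,5)·0.731^5·0.269^0 = 0.208731
Sum = 0.9795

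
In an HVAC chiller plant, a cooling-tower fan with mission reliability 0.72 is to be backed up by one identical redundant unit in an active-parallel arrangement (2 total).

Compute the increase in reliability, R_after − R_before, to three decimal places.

R_before = 0.72
R_after = 1 − (1 − 0.72)^2 = 0.922
ΔR = 0.922 − 0.72 = 0.202

0.202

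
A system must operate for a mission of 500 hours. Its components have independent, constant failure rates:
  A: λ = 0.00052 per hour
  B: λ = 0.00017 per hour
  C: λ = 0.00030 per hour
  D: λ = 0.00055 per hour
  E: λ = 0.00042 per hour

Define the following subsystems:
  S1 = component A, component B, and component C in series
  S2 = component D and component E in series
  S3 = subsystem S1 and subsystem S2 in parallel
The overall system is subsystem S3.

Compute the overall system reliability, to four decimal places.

0.8500

R(A) = exp(−0.00052 × 500) = 0.771052
R(B) = exp(−0.00017 × 500) = 0.918512
R(C) = exp(−0.00030 × 500) = 0.860708
R(D) = exp(−0.00055 × 500) = 0.759572
R(E) = exp(−0.00042 × 500) = 0.810584
Series (A, B, and C): 0.771052 × 0.918512 × 0.860708 = 0.609571
Series (D and E): 0.759572 × 0.810584 = 0.615697
Parallel ([0.609571] and [0.615697]): 1 − (1 − 0.609571)(1 − 0.615697) = 0.8500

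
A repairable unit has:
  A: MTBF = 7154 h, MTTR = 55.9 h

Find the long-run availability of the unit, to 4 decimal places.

0.9922

A(A) = MTBF/(MTBF+MTTR) = 7154/(7154+55.9) = 0.9922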